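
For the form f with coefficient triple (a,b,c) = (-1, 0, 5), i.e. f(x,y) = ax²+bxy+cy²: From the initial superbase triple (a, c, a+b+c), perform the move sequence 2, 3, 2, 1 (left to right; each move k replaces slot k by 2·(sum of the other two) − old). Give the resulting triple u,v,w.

start (-1,5,4) = (f(1,0),f(0,1),f(1,1))
replace slot 2: 2·((-1)+4) − 5 = 1 → (-1,1,4)
replace slot 3: 2·((-1)+1) − 4 = -4 → (-1,1,-4)
replace slot 2: 2·((-1)+(-4)) − 1 = -11 → (-1,-11,-4)
replace slot 1: 2·((-11)+(-4)) − (-1) = -29 → (-29,-11,-4)

-29,-11,-4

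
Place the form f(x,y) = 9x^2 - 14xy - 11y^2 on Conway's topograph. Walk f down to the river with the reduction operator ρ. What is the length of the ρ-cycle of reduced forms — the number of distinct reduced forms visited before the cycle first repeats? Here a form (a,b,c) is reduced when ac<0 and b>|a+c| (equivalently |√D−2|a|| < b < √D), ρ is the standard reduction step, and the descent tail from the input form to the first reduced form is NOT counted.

D = 592, ⌊√D⌋ = 24
descent: ρ → (-11,14,9)  [lands on river]
river: ρ → (9,22,-3)
river: ρ → (-3,20,16)
river: ρ → (16,12,-7)
river: ρ → (-7,16,12)
river: ρ → (12,8,-11)
ρ-cycle length = 6 (tail of 1 descent step not counted)

6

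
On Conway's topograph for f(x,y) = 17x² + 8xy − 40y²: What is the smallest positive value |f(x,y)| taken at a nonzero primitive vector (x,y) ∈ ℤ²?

descent: ρ → (-40,-8,17)
descent: ρ → (17,42,-15)  [lands on river]
river: ρ → (-15,48,8)
river: ρ → (8,48,-15)
river: ρ → (-15,42,17)
river: ρ → (17,26,-31)
river: ρ → (-31,36,12)
river: ρ → (12,36,-31)
river: ρ → (-31,26,17)
closes: descent 2, river 8
min |a| on river = 8

8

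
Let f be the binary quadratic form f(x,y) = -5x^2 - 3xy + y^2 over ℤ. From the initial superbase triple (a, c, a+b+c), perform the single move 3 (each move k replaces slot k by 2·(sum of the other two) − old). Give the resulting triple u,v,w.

start (-5,1,-7) = (f(1,0),f(0,1),f(1,1))
replace slot 3: 2·((-5)+1) − (-7) = -1 → (-5,1,-1)

-5,1,-1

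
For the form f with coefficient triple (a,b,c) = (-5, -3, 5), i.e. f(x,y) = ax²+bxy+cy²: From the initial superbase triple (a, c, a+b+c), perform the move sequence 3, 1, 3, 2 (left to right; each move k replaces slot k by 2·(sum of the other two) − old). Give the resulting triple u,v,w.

start (-5,5,-3) = (f(1,0),f(0,1),f(1,1))
replace slot 3: 2·((-5)+5) − (-3) = 3 → (-5,5,3)
replace slot 1: 2·(5+3) − (-5) = 21 → (21,5,3)
replace slot 3: 2·(21+5) − 3 = 49 → (21,5,49)
replace slot 2: 2·(21+49) − 5 = 135 → (21,135,49)

21,135,49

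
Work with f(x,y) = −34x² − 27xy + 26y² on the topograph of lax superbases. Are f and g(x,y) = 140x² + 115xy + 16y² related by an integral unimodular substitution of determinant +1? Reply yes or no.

D₁ = 4265, D₂ = 4265
river cycle of f (length 58): (26, 27, -34), (-34, 41, 19), (19, 35, -40), (-40, 45, 14), (14, 39, -49), (-49, 59, 4), (4, 61, -34), (-34, 7, 31), (31, 55, -10), (-10, 65, 1), … (48 more)
river cycle of g (length 58): (16, 45, -35), (-35, 25, 26), (26, 27, -34), (-34, 41, 19), (19, 35, -40), (-40, 45, 14), (14, 39, -49), (-49, 59, 4), (4, 61, -34), (-34, 7, 31), … (48 more)
cycles coincide ⇒ equivalent

yes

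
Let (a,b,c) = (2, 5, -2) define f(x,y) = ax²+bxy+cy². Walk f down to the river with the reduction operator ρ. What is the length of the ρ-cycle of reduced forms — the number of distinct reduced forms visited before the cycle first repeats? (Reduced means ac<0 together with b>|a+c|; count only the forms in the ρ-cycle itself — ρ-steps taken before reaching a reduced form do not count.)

D = 41, ⌊√D⌋ = 6
river: ρ → (-2,3,4)
river: ρ → (4,5,-1)
river: ρ → (-1,5,4)
river: ρ → (4,3,-2)
river: ρ → (-2,5,2)
river: ρ → (2,3,-4)
river: ρ → (-4,5,1)
river: ρ → (1,5,-4)
river: ρ → (-4,3,2)
river: ρ → (2,5,-2)
ρ-cycle length = 10 (tail of 0 descent steps not counted)

10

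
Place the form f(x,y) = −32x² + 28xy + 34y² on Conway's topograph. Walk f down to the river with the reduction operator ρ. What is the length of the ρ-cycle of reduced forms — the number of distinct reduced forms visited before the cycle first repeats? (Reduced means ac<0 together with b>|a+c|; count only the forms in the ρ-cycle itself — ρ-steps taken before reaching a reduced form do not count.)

D = 5136, ⌊√D⌋ = 71
river: ρ → (34,40,-26)
river: ρ → (-26,64,10)
river: ρ → (10,56,-50)
river: ρ → (-50,44,16)
river: ρ → (16,52,-38)
river: ρ → (-38,24,30)
river: ρ → (30,36,-32)
river: ρ → (-32,28,34)
ρ-cycle length = 8 (tail of 0 descent steps not counted)

8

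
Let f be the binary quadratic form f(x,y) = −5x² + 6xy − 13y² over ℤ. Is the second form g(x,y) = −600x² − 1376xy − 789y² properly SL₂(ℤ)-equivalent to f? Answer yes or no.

D₁ = -224, D₂ = -224
f is negative-definite; reduce −f:
−f: translate: b→4 (≡-6 mod 10), so (5,-6,13)→(5,4,12)
−f: reduced (well bottom): (5,4,12) with a≤c, −a<b≤a
flip sign back: reduced form of f is (-5,-4,-12)
g is negative-definite; reduce −g:
−g: translate: b→176 (≡1376 mod 1200), so (600,1376,789)→(600,176,13)
−g: flip: (600,176,13)→(13,-176,600)
−g: translate: b→6 (≡-176 mod 26), so (13,-176,600)→(13,6,5)
−g: flip: (13,6,5)→(5,-6,13)
−g: translate: b→4 (≡-6 mod 10), so (5,-6,13)→(5,4,12)
−g: reduced (well bottom): (5,4,12) with a≤c, −a<b≤a
flip sign back: reduced form of g is (-5,-4,-12)
reduced forms (-5, -4, -12) vs (-5, -4, -12) ⇒ equivalent

yes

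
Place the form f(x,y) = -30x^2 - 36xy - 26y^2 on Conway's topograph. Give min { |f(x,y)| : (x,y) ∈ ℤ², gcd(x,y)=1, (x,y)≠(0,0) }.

translate: b→-24 (≡36 mod 60), so (30,36,26)→(30,-24,20)
flip: (30,-24,20)→(20,24,30)
translate: b→-16 (≡24 mod 40), so (20,24,30)→(20,-16,26)
reduced (well bottom): (20,-16,26) with a≤c, −a<b≤a
well minimum |f| = |-20| = 20 (negative-definite)

20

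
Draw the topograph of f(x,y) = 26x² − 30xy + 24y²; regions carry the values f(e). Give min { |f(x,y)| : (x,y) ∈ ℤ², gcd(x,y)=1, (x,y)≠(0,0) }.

translate: b→22 (≡-30 mod 52), so (26,-30,24)→(26,22,20)
flip: (26,22,20)→(20,-22,26)
translate: b→18 (≡-22 mod 40), so (20,-22,26)→(20,18,24)
reduced (well bottom): (20,18,24) with a≤c, −a<b≤a
well minimum = a = 20

20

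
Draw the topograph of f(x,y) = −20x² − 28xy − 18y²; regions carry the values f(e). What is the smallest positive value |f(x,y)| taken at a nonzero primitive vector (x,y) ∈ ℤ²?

translate: b→-12 (≡28 mod 40), so (20,28,18)→(20,-12,10)
flip: (20,-12,10)→(10,12,20)
translate: b→-8 (≡12 mod 20), so (10,12,20)→(10,-8,18)
reduced (well bottom): (10,-8,18) with a≤c, −a<b≤a
well minimum |f| = |-10| = 10 (negative-definite)

10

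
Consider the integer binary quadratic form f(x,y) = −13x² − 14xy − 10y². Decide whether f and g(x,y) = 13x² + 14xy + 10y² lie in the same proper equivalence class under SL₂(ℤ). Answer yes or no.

D₁ = -324, D₂ = -324
f is negative-definite; reduce −f:
−f: translate: b→-12 (≡14 mod 26), so (13,14,10)→(13,-12,9)
−f: flip: (13,-12,9)→(9,12,13)
−f: translate: b→-6 (≡12 mod 18), so (9,12,13)→(9,-6,10)
−f: reduced (well bottom): (9,-6,10) with a≤c, −a<b≤a
flip sign back: reduced form of f is (-9,6,-10)
g: translate: b→-12 (≡14 mod 26), so (13,14,10)→(13,-12,9)
g: flip: (13,-12,9)→(9,12,13)
g: translate: b→-6 (≡12 mod 18), so (9,12,13)→(9,-6,10)
g: reduced (well bottom): (9,-6,10) with a≤c, −a<b≤a
reduced forms (-9, 6, -10) vs (9, -6, 10) ⇒ inequivalent

no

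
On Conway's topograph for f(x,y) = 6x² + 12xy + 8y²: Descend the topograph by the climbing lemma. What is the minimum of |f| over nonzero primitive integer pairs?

translate: b→0 (≡12 mod 12), so (6,12,8)→(6,0,2)
flip: (6,0,2)→(2,0,6)
reduced (well bottom): (2,0,6) with a≤c, −a<b≤a
well minimum = a = 2

2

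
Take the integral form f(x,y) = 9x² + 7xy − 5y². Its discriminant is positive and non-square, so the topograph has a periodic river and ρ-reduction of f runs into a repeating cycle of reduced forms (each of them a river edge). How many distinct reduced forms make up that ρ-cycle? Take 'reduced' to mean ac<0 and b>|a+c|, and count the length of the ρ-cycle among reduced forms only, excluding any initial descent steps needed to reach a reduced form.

D = 229, ⌊√D⌋ = 15
river: ρ → (-5,13,3)
river: ρ → (3,11,-9)
river: ρ → (-9,7,5)
river: ρ → (5,13,-3)
river: ρ → (-3,11,9)
river: ρ → (9,7,-5)
ρ-cycle length = 6 (tail of 0 descent steps not counted)

6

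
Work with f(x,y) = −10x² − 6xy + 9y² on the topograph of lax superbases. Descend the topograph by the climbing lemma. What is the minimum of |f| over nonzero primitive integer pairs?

descent: ρ → (9,6,-10)  [lands on river]
river: ρ → (-10,14,5)
river: ρ → (5,16,-7)
river: ρ → (-7,12,9)
closes: descent 1, river 4
min |a| on river = 5

5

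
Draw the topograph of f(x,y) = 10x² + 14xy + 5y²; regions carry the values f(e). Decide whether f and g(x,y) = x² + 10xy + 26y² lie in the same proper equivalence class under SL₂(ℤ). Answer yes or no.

D₁ = -4, D₂ = -4
f: translate: b→-6 (≡14 mod 20), so (10,14,5)→(10,-6,1)
f: flip: (10,-6,1)→(1,6,10)
f: translate: b→0 (≡6 mod 2), so (1,6,10)→(1,0,1)
f: reduced (well bottom): (1,0,1) with a≤c, −a<b≤a
g: translate: b→0 (≡10 mod 2), so (1,10,26)→(1,0,1)
g: reduced (well bottom): (1,0,1) with a≤c, −a<b≤a
reduced forms (1, 0, 1) vs (1, 0, 1) ⇒ equivalent

yes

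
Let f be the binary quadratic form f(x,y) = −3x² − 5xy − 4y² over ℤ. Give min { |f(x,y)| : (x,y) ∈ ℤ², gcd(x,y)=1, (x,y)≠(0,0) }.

translate: b→-1 (≡5 mod 6), so (3,5,4)→(3,-1,2)
flip: (3,-1,2)→(2,1,3)
reduced (well bottom): (2,1,3) with a≤c, −a<b≤a
well minimum |f| = |-2| = 2 (negative-definite)

2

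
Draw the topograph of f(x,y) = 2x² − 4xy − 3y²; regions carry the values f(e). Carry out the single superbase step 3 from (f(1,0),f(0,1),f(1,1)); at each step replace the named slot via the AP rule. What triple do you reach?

start (2,-3,-5) = (f(1,0),f(0,1),f(1,1))
replace slot 3: 2·(2+(-3)) − (-5) = 3 → (2,-3,3)

2,-3,3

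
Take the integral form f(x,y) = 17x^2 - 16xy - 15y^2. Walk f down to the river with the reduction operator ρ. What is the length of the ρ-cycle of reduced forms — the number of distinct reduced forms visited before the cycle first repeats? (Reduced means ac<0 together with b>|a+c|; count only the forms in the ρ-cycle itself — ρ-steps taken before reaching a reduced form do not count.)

D = 1276, ⌊√D⌋ = 35
descent: ρ → (-15,16,17)  [lands on river]
river: ρ → (17,18,-14)
river: ρ → (-14,10,21)
river: ρ → (21,32,-3)
river: ρ → (-3,34,10)
river: ρ → (10,26,-15)
river: ρ → (-15,34,2)
river: ρ → (2,34,-15)
river: ρ → (-15,26,10)
river: ρ → (10,34,-3)
river: ρ → (-3,32,21)
river: ρ → (21,10,-14)
river: ρ → (-14,18,17)
river: ρ → (17,16,-15)
river: ρ → (-15,14,18)
river: ρ → (18,22,-11)
river: ρ → (-11,22,18)
river: ρ → (18,14,-15)
ρ-cycle length = 18 (tail of 1 descent step not counted)

18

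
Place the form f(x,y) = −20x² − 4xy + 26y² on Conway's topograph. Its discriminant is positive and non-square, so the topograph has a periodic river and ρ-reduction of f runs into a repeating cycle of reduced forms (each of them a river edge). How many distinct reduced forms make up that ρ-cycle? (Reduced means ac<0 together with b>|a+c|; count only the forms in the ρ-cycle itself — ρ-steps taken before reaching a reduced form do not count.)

D = 2096, ⌊√D⌋ = 45
descent: ρ → (26,4,-20)
descent: ρ → (-20,36,10)  [lands on river]
river: ρ → (10,44,-4)
river: ρ → (-4,44,10)
river: ρ → (10,36,-20)
river: ρ → (-20,44,2)
river: ρ → (2,44,-20)
ρ-cycle length = 6 (tail of 2 descent steps not counted)

6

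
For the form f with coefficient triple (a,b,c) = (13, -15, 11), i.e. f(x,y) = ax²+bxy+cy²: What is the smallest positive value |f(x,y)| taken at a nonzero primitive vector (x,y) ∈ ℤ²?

translate: b→11 (≡-15 mod 26), so (13,-15,11)→(13,11,9)
flip: (13,11,9)→(9,-11,13)
translate: b→7 (≡-11 mod 18), so (9,-11,13)→(9,7,11)
reduced (well bottom): (9,7,11) with a≤c, −a<b≤a
well minimum = a = 9

9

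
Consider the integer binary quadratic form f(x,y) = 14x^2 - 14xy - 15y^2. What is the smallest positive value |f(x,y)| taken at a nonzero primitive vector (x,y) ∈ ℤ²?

descent: ρ → (-15,14,14)  [lands on river]
river: ρ → (14,14,-15)
river: ρ → (-15,16,13)
river: ρ → (13,10,-18)
river: ρ → (-18,26,5)
river: ρ → (5,24,-23)
river: ρ → (-23,22,6)
river: ρ → (6,26,-15)
river: ρ → (-15,4,17)
river: ρ → (17,30,-2)
river: ρ → (-2,30,17)
river: ρ → (17,4,-15)
river: ρ → (-15,26,6)
river: ρ → (6,22,-23)
river: ρ → (-23,24,5)
river: ρ → (5,26,-18)
river: ρ → (-18,10,13)
river: ρ → (13,16,-15)
closes: descent 1, river 18
min |a| on river = 2

2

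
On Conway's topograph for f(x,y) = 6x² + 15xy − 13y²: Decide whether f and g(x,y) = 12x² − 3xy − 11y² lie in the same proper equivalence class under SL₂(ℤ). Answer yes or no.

D₁ = 537, D₂ = 537
river cycle of f (length 16): (-13, 11, 8), (8, 21, -3), (-3, 21, 8), (8, 11, -13), (-13, 15, 6), (6, 21, -4), (-4, 19, 11), (11, 3, -12), (-12, 21, 2), (2, 23, -1), … (6 more)
river cycle of g (length 16): (-11, 3, 12), (12, 21, -2), (-2, 23, 1), (1, 23, -2), (-2, 21, 12), (12, 3, -11), (-11, 19, 4), (4, 21, -6), (-6, 15, 13), (13, 11, -8), … (6 more)
cycles differ ⇒ inequivalent

no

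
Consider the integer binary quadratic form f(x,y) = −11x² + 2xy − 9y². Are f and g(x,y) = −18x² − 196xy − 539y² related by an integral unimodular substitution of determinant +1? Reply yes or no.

D₁ = -392, D₂ = -392
f is negative-definite; reduce −f:
−f: flip: (11,-2,9)→(9,2,11)
−f: reduced (well bottom): (9,2,11) with a≤c, −a<b≤a
flip sign back: reduced form of f is (-9,-2,-11)
g is negative-definite; reduce −g:
−g: translate: b→16 (≡196 mod 36), so (18,196,539)→(18,16,9)
−g: flip: (18,16,9)→(9,-16,18)
−g: translate: b→2 (≡-16 mod 18), so (9,-16,18)→(9,2,11)
−g: reduced (well bottom): (9,2,11) with a≤c, −a<b≤a
flip sign back: reduced form of g is (-9,-2,-11)
reduced forms (-9, -2, -11) vs (-9, -2, -11) ⇒ equivalent

yes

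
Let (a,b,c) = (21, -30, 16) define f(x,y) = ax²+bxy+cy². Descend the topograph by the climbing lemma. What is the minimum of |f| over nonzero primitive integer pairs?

translate: b→12 (≡-30 mod 42), so (21,-30,16)→(21,12,7)
flip: (21,12,7)→(7,-12,21)
translate: b→2 (≡-12 mod 14), so (7,-12,21)→(7,2,16)
reduced (well bottom): (7,2,16) with a≤c, −a<b≤a
well minimum = a = 7

7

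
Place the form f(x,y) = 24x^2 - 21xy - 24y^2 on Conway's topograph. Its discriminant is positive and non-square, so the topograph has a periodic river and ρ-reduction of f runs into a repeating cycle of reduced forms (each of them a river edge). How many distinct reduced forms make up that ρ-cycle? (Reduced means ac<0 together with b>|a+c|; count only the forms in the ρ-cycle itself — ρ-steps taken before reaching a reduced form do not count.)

D = 2745, ⌊√D⌋ = 52
descent: ρ → (-24,21,24)  [lands on river]
river: ρ → (24,27,-21)
river: ρ → (-21,15,30)
river: ρ → (30,45,-6)
river: ρ → (-6,51,6)
river: ρ → (6,45,-30)
river: ρ → (-30,15,21)
river: ρ → (21,27,-24)
ρ-cycle length = 8 (tail of 1 descent step not counted)

8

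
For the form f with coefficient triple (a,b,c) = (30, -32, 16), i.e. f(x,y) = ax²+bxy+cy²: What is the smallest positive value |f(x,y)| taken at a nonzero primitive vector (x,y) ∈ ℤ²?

translate: b→28 (≡-32 mod 60), so (30,-32,16)→(30,28,14)
flip: (30,28,14)→(14,-28,30)
translate: b→0 (≡-28 mod 28), so (14,-28,30)→(14,0,16)
reduced (well bottom): (14,0,16) with a≤c, −a<b≤a
well minimum = a = 14

14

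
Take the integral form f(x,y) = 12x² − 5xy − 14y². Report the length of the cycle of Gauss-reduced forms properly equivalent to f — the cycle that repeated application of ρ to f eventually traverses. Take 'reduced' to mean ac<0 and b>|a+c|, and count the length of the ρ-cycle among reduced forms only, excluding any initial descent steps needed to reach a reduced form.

D = 697, ⌊√D⌋ = 26
descent: ρ → (-14,5,12)  [lands on river]
river: ρ → (12,19,-7)
river: ρ → (-7,23,6)
river: ρ → (6,25,-3)
river: ρ → (-3,23,14)
river: ρ → (14,5,-12)
river: ρ → (-12,19,7)
river: ρ → (7,23,-6)
river: ρ → (-6,25,3)
river: ρ → (3,23,-14)
ρ-cycle length = 10 (tail of 1 descent step not counted)

10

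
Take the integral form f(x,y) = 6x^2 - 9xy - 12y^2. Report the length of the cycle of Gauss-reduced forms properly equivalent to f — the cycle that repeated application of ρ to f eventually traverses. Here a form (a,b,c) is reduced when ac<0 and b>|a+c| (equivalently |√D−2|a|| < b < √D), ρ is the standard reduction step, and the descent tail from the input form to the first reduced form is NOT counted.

D = 369, ⌊√D⌋ = 19
descent: ρ → (-12,9,6)  [lands on river]
river: ρ → (6,15,-6)
river: ρ → (-6,9,12)
river: ρ → (12,15,-3)
river: ρ → (-3,15,12)
river: ρ → (12,9,-6)
river: ρ → (-6,15,6)
river: ρ → (6,9,-12)
river: ρ → (-12,15,3)
river: ρ → (3,15,-12)
ρ-cycle length = 10 (tail of 1 descent step not counted)

10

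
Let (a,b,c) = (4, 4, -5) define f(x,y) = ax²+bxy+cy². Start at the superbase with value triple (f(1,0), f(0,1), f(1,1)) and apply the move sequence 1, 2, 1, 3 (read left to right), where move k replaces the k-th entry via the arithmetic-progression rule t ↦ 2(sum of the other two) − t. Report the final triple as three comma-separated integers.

start (4,-5,3) = (f(1,0),f(0,1),f(1,1))
replace slot 1: 2·((-5)+3) − 4 = -8 → (-8,-5,3)
replace slot 2: 2·((-8)+3) − (-5) = -5 → (-8,-5,3)
replace slot 1: 2·((-5)+3) − (-8) = 4 → (4,-5,3)
replace slot 3: 2·(4+(-5)) − 3 = -5 → (4,-5,-5)

4,-5,-5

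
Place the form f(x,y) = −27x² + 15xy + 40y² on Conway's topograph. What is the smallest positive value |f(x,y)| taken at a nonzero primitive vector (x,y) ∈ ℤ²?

river: ρ → (40,65,-2)
river: ρ → (-2,67,7)
river: ρ → (7,59,-38)
river: ρ → (-38,17,28)
river: ρ → (28,39,-27)
river: ρ → (-27,15,40)
closes: descent 0, river 6
min |a| on river = 2

2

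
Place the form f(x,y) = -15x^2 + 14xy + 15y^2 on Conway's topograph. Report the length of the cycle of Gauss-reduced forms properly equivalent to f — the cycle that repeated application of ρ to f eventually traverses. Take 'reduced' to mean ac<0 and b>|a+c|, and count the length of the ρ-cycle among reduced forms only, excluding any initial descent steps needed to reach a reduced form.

D = 1096, ⌊√D⌋ = 33
river: ρ → (15,16,-14)
river: ρ → (-14,12,17)
river: ρ → (17,22,-9)
river: ρ → (-9,32,2)
river: ρ → (2,32,-9)
river: ρ → (-9,22,17)
river: ρ → (17,12,-14)
river: ρ → (-14,16,15)
river: ρ → (15,14,-15)
river: ρ → (-15,16,14)
river: ρ → (14,12,-17)
river: ρ → (-17,22,9)
river: ρ → (9,32,-2)
river: ρ → (-2,32,9)
river: ρ → (9,22,-17)
river: ρ → (-17,12,14)
river: ρ → (14,16,-15)
river: ρ → (-15,14,15)
ρ-cycle length = 18 (tail of 0 descent steps not counted)

18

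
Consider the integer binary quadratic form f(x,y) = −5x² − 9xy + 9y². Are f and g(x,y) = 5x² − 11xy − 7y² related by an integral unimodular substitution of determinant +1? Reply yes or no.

D₁ = 261, D₂ = 261
river cycle of f (length 8): (9, 9, -5), (-5, 11, 7), (7, 3, -9), (-9, 15, 1), (1, 15, -9), (-9, 3, 7), (7, 11, -5), (-5, 9, 9)
river cycle of g (length 8): (-7, 11, 5), (5, 9, -9), (-9, 9, 5), (5, 11, -7), (-7, 3, 9), (9, 15, -1), (-1, 15, 9), (9, 3, -7)
cycles differ ⇒ inequivalent

no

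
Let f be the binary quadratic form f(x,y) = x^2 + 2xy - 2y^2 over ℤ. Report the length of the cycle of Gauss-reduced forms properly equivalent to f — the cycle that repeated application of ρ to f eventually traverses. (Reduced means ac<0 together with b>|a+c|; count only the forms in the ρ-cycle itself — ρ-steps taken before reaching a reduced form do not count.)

D = 12, ⌊√D⌋ = 3
river: ρ → (-2,2,1)
river: ρ → (1,2,-2)
ρ-cycle length = 2 (tail of 0 descent steps not counted)

2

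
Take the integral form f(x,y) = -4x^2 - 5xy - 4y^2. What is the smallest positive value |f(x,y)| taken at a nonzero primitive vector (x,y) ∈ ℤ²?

translate: b→-3 (≡5 mod 8), so (4,5,4)→(4,-3,3)
flip: (4,-3,3)→(3,3,4)
reduced (well bottom): (3,3,4) with a≤c, −a<b≤a
well minimum |f| = |-3| = 3 (negative-definite)

3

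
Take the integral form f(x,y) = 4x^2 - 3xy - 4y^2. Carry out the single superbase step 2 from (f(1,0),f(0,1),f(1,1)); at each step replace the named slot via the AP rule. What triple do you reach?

start (4,-4,-3) = (f(1,0),f(0,1),f(1,1))
replace slot 2: 2·(4+(-3)) − (-4) = 6 → (4,6,-3)

4,6,-3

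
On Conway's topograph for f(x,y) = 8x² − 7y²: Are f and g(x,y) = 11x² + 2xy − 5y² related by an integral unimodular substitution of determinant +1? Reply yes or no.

D₁ = 224, D₂ = 224
river cycle of f (length 2): (-7, 14, 1), (1, 14, -7)
river cycle of g (length 4): (-5, 8, 8), (8, 8, -5), (-5, 12, 4), (4, 12, -5)
cycles differ ⇒ inequivalent

no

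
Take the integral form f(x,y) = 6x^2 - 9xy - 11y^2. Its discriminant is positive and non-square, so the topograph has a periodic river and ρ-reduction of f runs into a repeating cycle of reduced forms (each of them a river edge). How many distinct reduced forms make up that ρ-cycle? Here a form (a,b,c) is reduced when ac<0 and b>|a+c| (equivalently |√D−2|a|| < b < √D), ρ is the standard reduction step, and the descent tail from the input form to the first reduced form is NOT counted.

D = 345, ⌊√D⌋ = 18
descent: ρ → (-11,9,6)  [lands on river]
river: ρ → (6,15,-5)
river: ρ → (-5,15,6)
river: ρ → (6,9,-11)
river: ρ → (-11,13,4)
river: ρ → (4,11,-14)
river: ρ → (-14,17,1)
river: ρ → (1,17,-14)
river: ρ → (-14,11,4)
river: ρ → (4,13,-11)
ρ-cycle length = 10 (tail of 1 descent step not counted)

10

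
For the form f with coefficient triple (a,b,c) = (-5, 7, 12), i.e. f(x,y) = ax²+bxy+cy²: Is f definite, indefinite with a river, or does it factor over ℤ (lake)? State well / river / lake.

D = b²−4ac = 7² − 4·(-5)·12 = 289
D = 17² is a perfect square ⇒ form factors over ℤ ⇒ lakes

lake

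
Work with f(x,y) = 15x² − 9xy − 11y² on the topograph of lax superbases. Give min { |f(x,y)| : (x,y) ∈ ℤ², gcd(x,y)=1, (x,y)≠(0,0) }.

descent: ρ → (-11,9,15)  [lands on river]
river: ρ → (15,21,-5)
river: ρ → (-5,19,19)
river: ρ → (19,19,-5)
river: ρ → (-5,21,15)
river: ρ → (15,9,-11)
river: ρ → (-11,13,13)
river: ρ → (13,13,-11)
closes: descent 1, river 8
min |a| on river = 5

5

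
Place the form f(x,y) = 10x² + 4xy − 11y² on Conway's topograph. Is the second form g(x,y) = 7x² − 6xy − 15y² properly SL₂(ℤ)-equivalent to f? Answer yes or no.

D₁ = 456, D₂ = 456
river cycle of f (length 10): (-11, 18, 3), (3, 18, -11), (-11, 4, 10), (10, 16, -5), (-5, 14, 13), (13, 12, -6), (-6, 12, 13), (13, 14, -5), (-5, 16, 10), (10, 4, -11)
river cycle of g (length 6): (7, 8, -14), (-14, 20, 1), (1, 20, -14), (-14, 8, 7), (7, 20, -2), (-2, 20, 7)
cycles differ ⇒ inequivalent

no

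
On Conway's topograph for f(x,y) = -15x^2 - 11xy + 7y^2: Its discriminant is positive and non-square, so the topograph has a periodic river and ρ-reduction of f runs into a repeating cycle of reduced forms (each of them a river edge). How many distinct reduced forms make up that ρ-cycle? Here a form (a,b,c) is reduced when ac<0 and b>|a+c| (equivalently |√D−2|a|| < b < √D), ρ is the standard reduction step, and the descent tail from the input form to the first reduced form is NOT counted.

D = 541, ⌊√D⌋ = 23
descent: ρ → (7,11,-15)  [lands on river]
river: ρ → (-15,19,3)
river: ρ → (3,23,-1)
river: ρ → (-1,23,3)
river: ρ → (3,19,-15)
river: ρ → (-15,11,7)
river: ρ → (7,17,-9)
river: ρ → (-9,19,5)
river: ρ → (5,21,-5)
river: ρ → (-5,19,9)
river: ρ → (9,17,-7)
river: ρ → (-7,11,15)
river: ρ → (15,19,-3)
river: ρ → (-3,23,1)
river: ρ → (1,23,-3)
river: ρ → (-3,19,15)
river: ρ → (15,11,-7)
river: ρ → (-7,17,9)
river: ρ → (9,19,-5)
river: ρ → (-5,21,5)
river: ρ → (5,19,-9)
river: ρ → (-9,17,7)
ρ-cycle length = 22 (tail of 1 descent step not counted)

22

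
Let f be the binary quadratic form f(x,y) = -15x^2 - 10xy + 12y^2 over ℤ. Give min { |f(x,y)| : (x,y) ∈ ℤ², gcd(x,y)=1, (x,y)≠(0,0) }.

descent: ρ → (12,10,-15)  [lands on river]
river: ρ → (-15,20,7)
river: ρ → (7,22,-12)
river: ρ → (-12,26,3)
river: ρ → (3,28,-3)
river: ρ → (-3,26,12)
river: ρ → (12,22,-7)
river: ρ → (-7,20,15)
river: ρ → (15,10,-12)
river: ρ → (-12,14,13)
river: ρ → (13,12,-13)
river: ρ → (-13,14,12)
closes: descent 1, river 12
min |a| on river = 3

3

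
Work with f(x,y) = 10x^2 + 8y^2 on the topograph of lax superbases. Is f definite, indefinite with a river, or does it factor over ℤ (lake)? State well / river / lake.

D = b²−4ac = 0² − 4·10·8 = -320
D < 0 ⇒ definite ⇒ every region one sign ⇒ single well

well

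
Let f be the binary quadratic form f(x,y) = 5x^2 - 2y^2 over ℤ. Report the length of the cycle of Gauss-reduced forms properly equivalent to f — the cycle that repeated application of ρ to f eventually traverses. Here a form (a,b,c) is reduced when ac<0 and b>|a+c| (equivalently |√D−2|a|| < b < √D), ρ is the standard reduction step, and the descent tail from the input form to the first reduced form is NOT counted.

D = 40, ⌊√D⌋ = 6
descent: ρ → (-2,4,3)  [lands on river]
river: ρ → (3,2,-3)
river: ρ → (-3,4,2)
river: ρ → (2,4,-3)
river: ρ → (-3,2,3)
river: ρ → (3,4,-2)
ρ-cycle length = 6 (tail of 1 descent step not counted)

6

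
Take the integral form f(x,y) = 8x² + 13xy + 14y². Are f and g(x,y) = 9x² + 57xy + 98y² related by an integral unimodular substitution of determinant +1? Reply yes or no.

D₁ = -279, D₂ = -279
f: translate: b→-3 (≡13 mod 16), so (8,13,14)→(8,-3,9)
f: reduced (well bottom): (8,-3,9) with a≤c, −a<b≤a
g: translate: b→3 (≡57 mod 18), so (9,57,98)→(9,3,8)
g: flip: (9,3,8)→(8,-3,9)
g: reduced (well bottom): (8,-3,9) with a≤c, −a<b≤a
reduced forms (8, -3, 9) vs (8, -3, 9) ⇒ equivalent

yes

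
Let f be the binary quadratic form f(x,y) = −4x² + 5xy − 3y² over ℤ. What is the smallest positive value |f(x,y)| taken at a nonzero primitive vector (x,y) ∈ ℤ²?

translate: b→3 (≡-5 mod 8), so (4,-5,3)→(4,3,2)
flip: (4,3,2)→(2,-3,4)
translate: b→1 (≡-3 mod 4), so (2,-3,4)→(2,1,3)
reduced (well bottom): (2,1,3) with a≤c, −a<b≤a
well minimum |f| = |-2| = 2 (negative-definite)

2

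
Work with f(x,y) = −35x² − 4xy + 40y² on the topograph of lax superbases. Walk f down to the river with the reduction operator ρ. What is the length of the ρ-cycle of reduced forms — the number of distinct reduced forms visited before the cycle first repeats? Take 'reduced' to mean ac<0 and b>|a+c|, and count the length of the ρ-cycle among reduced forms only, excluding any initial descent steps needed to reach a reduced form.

D = 5616, ⌊√D⌋ = 74
descent: ρ → (40,4,-35)
descent: ρ → (-35,66,9)  [lands on river]
river: ρ → (9,60,-56)
river: ρ → (-56,52,13)
river: ρ → (13,52,-56)
river: ρ → (-56,60,9)
river: ρ → (9,66,-35)
river: ρ → (-35,74,1)
river: ρ → (1,74,-35)
ρ-cycle length = 8 (tail of 2 descent steps not counted)

8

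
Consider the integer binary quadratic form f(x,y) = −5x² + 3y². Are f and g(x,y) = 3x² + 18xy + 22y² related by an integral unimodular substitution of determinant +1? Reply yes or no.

D₁ = 60, D₂ = 60
river cycle of f (length 2): (3, 6, -2), (-2, 6, 3)
river cycle of g (length 2): (3, 6, -2), (-2, 6, 3)
cycles coincide ⇒ equivalent

yes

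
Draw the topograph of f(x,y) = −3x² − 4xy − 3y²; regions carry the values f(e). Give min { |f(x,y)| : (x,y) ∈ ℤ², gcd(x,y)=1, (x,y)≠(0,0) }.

translate: b→-2 (≡4 mod 6), so (3,4,3)→(3,-2,2)
flip: (3,-2,2)→(2,2,3)
reduced (well bottom): (2,2,3) with a≤c, −a<b≤a
well minimum |f| = |-2| = 2 (negative-definite)

2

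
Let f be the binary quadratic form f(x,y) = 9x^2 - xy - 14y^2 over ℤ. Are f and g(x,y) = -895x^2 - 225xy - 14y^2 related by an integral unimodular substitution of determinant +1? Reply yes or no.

D₁ = 505, D₂ = 505
river cycle of f (length 6): (9, 17, -6), (-6, 19, 6), (6, 17, -9), (-9, 19, 4), (4, 21, -4), (-4, 19, 9)
river cycle of g (length 6): (9, 17, -6), (-6, 19, 6), (6, 17, -9), (-9, 19, 4), (4, 21, -4), (-4, 19, 9)
cycles coincide ⇒ equivalent

yes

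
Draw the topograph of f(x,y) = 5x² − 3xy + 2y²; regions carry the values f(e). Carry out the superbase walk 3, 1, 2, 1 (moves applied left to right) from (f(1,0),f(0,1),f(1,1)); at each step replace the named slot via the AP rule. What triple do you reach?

start (5,2,4) = (f(1,0),f(0,1),f(1,1))
replace slot 3: 2·(5+2) − 4 = 10 → (5,2,10)
replace slot 1: 2·(2+10) − 5 = 19 → (19,2,10)
replace slot 2: 2·(19+10) − 2 = 56 → (19,56,10)
replace slot 1: 2·(56+10) − 19 = 113 → (113,56,10)

113,56,10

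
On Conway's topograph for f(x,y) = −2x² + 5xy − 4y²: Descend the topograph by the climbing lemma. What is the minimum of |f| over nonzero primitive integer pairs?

translate: b→-1 (≡-5 mod 4), so (2,-5,4)→(2,-1,1)
flip: (2,-1,1)→(1,1,2)
reduced (well bottom): (1,1,2) with a≤c, −a<b≤a
well minimum |f| = |-1| = 1 (negative-definite)

1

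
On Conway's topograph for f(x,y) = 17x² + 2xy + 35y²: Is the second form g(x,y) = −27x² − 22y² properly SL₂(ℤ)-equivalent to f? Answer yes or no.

D₁ = -2376, D₂ = -2376
f: reduced (well bottom): (17,2,35) with a≤c, −a<b≤a
g is negative-definite; reduce −g:
−g: flip: (27,0,22)→(22,0,27)
−g: reduced (well bottom): (22,0,27) with a≤c, −a<b≤a
flip sign back: reduced form of g is (-22,0,-27)
reduced forms (17, 2, 35) vs (-22, 0, -27) ⇒ inequivalent

no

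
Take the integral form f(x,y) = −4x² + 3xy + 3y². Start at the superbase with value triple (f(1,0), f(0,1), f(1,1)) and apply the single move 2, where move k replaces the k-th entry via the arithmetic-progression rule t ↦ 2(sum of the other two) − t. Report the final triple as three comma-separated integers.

start (-4,3,2) = (f(1,0),f(0,1),f(1,1))
replace slot 2: 2·((-4)+2) − 3 = -7 → (-4,-7,2)

-4,-7,2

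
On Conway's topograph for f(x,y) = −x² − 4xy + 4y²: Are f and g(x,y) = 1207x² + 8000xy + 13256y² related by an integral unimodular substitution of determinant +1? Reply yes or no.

D₁ = 32, D₂ = 32
river cycle of f (length 2): (4, 4, -1), (-1, 4, 4)
river cycle of g (length 2): (4, 4, -1), (-1, 4, 4)
cycles coincide ⇒ equivalent

yes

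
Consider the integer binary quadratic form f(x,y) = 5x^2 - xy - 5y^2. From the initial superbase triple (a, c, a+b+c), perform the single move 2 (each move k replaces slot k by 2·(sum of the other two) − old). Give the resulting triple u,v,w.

start (5,-5,-1) = (f(1,0),f(0,1),f(1,1))
replace slot 2: 2·(5+(-1)) − (-5) = 13 → (5,13,-1)

5,13,-1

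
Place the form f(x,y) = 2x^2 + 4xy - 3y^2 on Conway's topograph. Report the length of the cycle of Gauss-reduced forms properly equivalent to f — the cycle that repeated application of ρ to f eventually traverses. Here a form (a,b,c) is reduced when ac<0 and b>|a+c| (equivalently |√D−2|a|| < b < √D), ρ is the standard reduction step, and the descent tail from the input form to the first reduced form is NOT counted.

D = 40, ⌊√D⌋ = 6
river: ρ → (-3,2,3)
river: ρ → (3,4,-2)
river: ρ → (-2,4,3)
river: ρ → (3,2,-3)
river: ρ → (-3,4,2)
river: ρ → (2,4,-3)
ρ-cycle length = 6 (tail of 0 descent steps not counted)

6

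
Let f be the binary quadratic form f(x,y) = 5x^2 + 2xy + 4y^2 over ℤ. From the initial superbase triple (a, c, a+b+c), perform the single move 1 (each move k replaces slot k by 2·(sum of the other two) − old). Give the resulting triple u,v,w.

start (5,4,11) = (f(1,0),f(0,1),f(1,1))
replace slot 1: 2·(4+11) − 5 = 25 → (25,4,11)

25,4,11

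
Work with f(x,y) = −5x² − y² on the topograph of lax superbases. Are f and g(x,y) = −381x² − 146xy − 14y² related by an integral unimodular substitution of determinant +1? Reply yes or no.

D₁ = -20, D₂ = -20
f is negative-definite; reduce −f:
−f: flip: (5,0,1)→(1,0,5)
−f: reduced (well bottom): (1,0,5) with a≤c, −a<b≤a
flip sign back: reduced form of f is (-1,0,-5)
g is negative-definite; reduce −g:
−g: flip: (381,146,14)→(14,-146,381)
−g: translate: b→-6 (≡-146 mod 28), so (14,-146,381)→(14,-6,1)
−g: flip: (14,-6,1)→(1,6,14)
−g: translate: b→0 (≡6 mod 2), so (1,6,14)→(1,0,5)
−g: reduced (well bottom): (1,0,5) with a≤c, −a<b≤a
flip sign back: reduced form of g is (-1,0,-5)
reduced forms (-1, 0, -5) vs (-1, 0, -5) ⇒ equivalent

yes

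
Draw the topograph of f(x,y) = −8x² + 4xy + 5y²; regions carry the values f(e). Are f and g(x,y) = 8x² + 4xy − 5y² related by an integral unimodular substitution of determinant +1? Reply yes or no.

D₁ = 176, D₂ = 176
river cycle of f (length 8): (5, 6, -7), (-7, 8, 4), (4, 8, -7), (-7, 6, 5), (5, 4, -8), (-8, 12, 1), (1, 12, -8), (-8, 4, 5)
river cycle of g (length 8): (-5, 6, 7), (7, 8, -4), (-4, 8, 7), (7, 6, -5), (-5, 4, 8), (8, 12, -1), (-1, 12, 8), (8, 4, -5)
cycles differ ⇒ inequivalent

no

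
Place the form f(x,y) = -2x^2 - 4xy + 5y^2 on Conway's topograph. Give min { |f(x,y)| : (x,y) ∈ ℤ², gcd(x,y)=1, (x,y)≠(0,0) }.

descent: ρ → (5,4,-2)  [lands on river]
river: ρ → (-2,4,5)
river: ρ → (5,6,-1)
river: ρ → (-1,6,5)
closes: descent 1, river 4
min |a| on river = 1

1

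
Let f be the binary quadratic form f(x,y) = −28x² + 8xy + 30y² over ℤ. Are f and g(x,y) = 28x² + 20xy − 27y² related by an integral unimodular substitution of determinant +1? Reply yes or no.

D₁ = 3424, D₂ = 3424
river cycle of f (length 26): (30, 52, -6), (-6, 56, 12), (12, 40, -38), (-38, 36, 14), (14, 48, -20), (-20, 32, 30), (30, 28, -22), (-22, 16, 36), (36, 56, -2), (-2, 56, 36), … (16 more)
river cycle of g (length 26): (-27, 34, 21), (21, 50, -11), (-11, 38, 45), (45, 52, -4), (-4, 52, 45), (45, 38, -11), (-11, 50, 21), (21, 34, -27), (-27, 20, 28), (28, 36, -19), … (16 more)
cycles differ ⇒ inequivalent

no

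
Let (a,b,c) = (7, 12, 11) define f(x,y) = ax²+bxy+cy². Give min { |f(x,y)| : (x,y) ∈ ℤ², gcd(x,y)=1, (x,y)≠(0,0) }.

translate: b→-2 (≡12 mod 14), so (7,12,11)→(7,-2,6)
flip: (7,-2,6)→(6,2,7)
reduced (well bottom): (6,2,7) with a≤c, −a<b≤a
well minimum = a = 6

6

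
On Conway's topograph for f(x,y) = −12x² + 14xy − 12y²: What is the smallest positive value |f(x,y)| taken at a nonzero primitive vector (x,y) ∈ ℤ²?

translate: b→10 (≡-14 mod 24), so (12,-14,12)→(12,10,10)
flip: (12,10,10)→(10,-10,12)
translate: b→10 (≡-10 mod 20), so (10,-10,12)→(10,10,12)
reduced (well bottom): (10,10,12) with a≤c, −a<b≤a
well minimum |f| = |-10| = 10 (negative-definite)

10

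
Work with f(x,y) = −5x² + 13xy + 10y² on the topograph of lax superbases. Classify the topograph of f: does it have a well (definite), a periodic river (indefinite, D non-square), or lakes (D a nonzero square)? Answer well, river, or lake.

D = b²−4ac = 13² − 4·(-5)·10 = 369
D > 0 non-square ⇒ indefinite ⇒ periodic river

river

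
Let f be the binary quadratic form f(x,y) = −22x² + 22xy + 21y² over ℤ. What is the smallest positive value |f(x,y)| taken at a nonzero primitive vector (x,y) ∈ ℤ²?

river: ρ → (21,20,-23)
river: ρ → (-23,26,18)
river: ρ → (18,46,-3)
river: ρ → (-3,44,33)
river: ρ → (33,22,-14)
river: ρ → (-14,34,21)
river: ρ → (21,8,-27)
river: ρ → (-27,46,2)
river: ρ → (2,46,-27)
river: ρ → (-27,8,21)
river: ρ → (21,34,-14)
river: ρ → (-14,22,33)
river: ρ → (33,44,-3)
river: ρ → (-3,46,18)
river: ρ → (18,26,-23)
river: ρ → (-23,20,21)
river: ρ → (21,22,-22)
river: ρ → (-22,22,21)
closes: descent 0, river 18
min |a| on river = 2

2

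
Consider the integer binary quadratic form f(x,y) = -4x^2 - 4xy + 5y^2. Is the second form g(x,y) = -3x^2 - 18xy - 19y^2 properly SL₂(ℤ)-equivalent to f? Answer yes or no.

D₁ = 96, D₂ = 96
river cycle of f (length 4): (5, 4, -4), (-4, 4, 5), (5, 6, -3), (-3, 6, 5)
river cycle of g (length 4): (-3, 6, 5), (5, 4, -4), (-4, 4, 5), (5, 6, -3)
cycles coincide ⇒ equivalent

yes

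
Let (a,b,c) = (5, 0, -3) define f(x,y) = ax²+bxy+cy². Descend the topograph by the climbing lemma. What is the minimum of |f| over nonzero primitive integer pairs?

descent: ρ → (-3,6,2)  [lands on river]
river: ρ → (2,6,-3)
closes: descent 1, river 2
min |a| on river = 2

2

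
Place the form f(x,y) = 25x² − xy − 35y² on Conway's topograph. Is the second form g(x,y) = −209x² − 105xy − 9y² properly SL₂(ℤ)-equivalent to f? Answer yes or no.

D₁ = 3501, D₂ = 3501
river cycle of f (length 24): (25, 49, -11), (-11, 39, 45), (45, 51, -5), (-5, 59, 1), (1, 59, -5), (-5, 51, 45), (45, 39, -11), (-11, 49, 25), (25, 51, -9), (-9, 57, 7), … (14 more)
river cycle of g (length 24): (-9, 51, 25), (25, 49, -11), (-11, 39, 45), (45, 51, -5), (-5, 59, 1), (1, 59, -5), (-5, 51, 45), (45, 39, -11), (-11, 49, 25), (25, 51, -9), … (14 more)
cycles coincide ⇒ equivalent

yes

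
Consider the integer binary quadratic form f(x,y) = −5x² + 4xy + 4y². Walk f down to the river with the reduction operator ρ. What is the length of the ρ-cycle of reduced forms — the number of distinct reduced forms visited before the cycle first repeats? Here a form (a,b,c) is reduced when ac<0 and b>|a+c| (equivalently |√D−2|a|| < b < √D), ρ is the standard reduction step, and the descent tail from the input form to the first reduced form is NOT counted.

D = 96, ⌊√D⌋ = 9
river: ρ → (4,4,-5)
river: ρ → (-5,6,3)
river: ρ → (3,6,-5)
river: ρ → (-5,4,4)
ρ-cycle length = 4 (tail of 0 descent steps not counted)

4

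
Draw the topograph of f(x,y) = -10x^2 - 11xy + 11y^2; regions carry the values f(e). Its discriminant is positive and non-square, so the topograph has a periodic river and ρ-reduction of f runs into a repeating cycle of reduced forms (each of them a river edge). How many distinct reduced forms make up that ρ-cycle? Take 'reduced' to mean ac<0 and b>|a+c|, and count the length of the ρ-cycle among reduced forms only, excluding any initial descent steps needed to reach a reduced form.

D = 561, ⌊√D⌋ = 23
descent: ρ → (11,11,-10)  [lands on river]
river: ρ → (-10,9,12)
river: ρ → (12,15,-7)
river: ρ → (-7,13,14)
river: ρ → (14,15,-6)
river: ρ → (-6,21,5)
river: ρ → (5,19,-10)
river: ρ → (-10,21,3)
river: ρ → (3,21,-10)
river: ρ → (-10,19,5)
river: ρ → (5,21,-6)
river: ρ → (-6,15,14)
river: ρ → (14,13,-7)
river: ρ → (-7,15,12)
river: ρ → (12,9,-10)
river: ρ → (-10,11,11)
ρ-cycle length = 16 (tail of 1 descent step not counted)

16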